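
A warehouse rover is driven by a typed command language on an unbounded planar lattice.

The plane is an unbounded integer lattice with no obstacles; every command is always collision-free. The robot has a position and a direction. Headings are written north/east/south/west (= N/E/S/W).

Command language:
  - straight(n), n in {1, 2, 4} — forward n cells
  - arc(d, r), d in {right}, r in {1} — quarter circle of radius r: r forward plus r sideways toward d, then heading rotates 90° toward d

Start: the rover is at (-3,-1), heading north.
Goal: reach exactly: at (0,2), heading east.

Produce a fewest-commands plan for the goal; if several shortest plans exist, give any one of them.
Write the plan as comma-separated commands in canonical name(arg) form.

straight(2), arc(right, 1), straight(2)

initial: at (-3,-1), heading north
step 1 (straight(2)): at (-3,1), heading north
step 2 (arc(right, 1)): at (-2,2), heading east
step 3 (straight(2)): at (0,2), heading east
no 2-step plan works, so 3 is optimal.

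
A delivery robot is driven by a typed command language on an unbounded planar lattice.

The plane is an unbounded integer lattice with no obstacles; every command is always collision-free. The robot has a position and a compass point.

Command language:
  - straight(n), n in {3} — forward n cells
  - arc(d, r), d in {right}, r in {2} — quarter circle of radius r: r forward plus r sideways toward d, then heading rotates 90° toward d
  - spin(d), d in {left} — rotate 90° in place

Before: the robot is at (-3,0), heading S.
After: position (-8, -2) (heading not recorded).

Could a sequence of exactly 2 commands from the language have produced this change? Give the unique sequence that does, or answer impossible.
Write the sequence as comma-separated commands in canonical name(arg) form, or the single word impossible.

key: order matters: swapping arc(right, 2) and straight(3) lands elsewhere
t0: at (-3,0), heading S
1. arc(right, 2) → at (-5,-2), heading W
2. straight(3) → at (-8,-2), heading W
all 9 alternatives checked — unique.

arc(right, 2), straight(3)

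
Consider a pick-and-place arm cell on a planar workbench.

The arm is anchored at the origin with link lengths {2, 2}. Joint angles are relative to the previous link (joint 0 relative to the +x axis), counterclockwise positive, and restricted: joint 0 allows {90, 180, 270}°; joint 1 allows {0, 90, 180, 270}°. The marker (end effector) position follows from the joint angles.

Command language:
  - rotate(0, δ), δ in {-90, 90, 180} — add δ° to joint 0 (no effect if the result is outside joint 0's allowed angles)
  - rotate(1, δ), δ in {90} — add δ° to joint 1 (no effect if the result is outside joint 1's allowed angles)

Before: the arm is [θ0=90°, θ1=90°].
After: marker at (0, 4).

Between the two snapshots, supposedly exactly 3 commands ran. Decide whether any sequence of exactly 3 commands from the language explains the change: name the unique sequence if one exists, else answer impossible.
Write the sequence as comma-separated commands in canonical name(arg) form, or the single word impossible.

t0: [θ0=90°, θ1=90°]
[1] after rotate(1, 90): [θ0=90°, θ1=180°]
[2] after rotate(1, 90): [θ0=90°, θ1=270°]
[3] after rotate(1, 90): [θ0=90°, θ1=0°]
all 64 alternatives checked — unique.

rotate(1, 90), rotate(1, 90), rotate(1, 90)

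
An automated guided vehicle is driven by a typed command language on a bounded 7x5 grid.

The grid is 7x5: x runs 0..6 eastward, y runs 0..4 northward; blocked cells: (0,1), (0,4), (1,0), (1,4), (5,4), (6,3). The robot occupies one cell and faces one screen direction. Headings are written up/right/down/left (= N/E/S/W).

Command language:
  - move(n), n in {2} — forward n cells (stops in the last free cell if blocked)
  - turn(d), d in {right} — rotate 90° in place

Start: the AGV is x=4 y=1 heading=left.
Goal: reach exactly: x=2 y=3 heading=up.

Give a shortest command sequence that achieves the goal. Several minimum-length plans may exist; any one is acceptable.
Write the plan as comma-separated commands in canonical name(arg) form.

start: x=4 y=1 heading=left
t=1 move(2) ⇒ x=2 y=1 heading=left
t=2 turn(right) ⇒ x=2 y=1 heading=up
t=3 move(2) ⇒ x=2 y=3 heading=up
no 2-step plan works, so 3 is optimal.

move(2), turn(right), move(2)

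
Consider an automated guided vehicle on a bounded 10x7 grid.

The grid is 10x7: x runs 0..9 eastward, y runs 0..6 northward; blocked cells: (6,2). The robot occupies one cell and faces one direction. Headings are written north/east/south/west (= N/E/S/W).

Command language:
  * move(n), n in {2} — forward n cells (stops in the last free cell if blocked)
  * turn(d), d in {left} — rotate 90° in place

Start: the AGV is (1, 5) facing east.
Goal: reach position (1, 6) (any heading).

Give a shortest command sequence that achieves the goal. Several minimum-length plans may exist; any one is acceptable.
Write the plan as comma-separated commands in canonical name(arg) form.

turn(left), move(2)

begin: (1, 5) facing east
step 1 (turn(left)): (1, 5) facing north
step 2 (move(2)): (1, 6) facing north
shorter routes all fall short; 2 is best.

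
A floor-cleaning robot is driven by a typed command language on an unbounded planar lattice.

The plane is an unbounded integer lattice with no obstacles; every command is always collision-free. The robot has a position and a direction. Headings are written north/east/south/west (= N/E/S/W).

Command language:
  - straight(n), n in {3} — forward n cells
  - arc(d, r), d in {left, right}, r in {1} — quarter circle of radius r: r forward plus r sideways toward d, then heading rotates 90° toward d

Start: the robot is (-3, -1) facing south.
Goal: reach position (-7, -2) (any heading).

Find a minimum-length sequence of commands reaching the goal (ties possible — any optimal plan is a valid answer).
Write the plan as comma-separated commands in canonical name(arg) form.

arc(right, 1), straight(3)

t0: (-3, -1) facing south
t=1 arc(right, 1) ⇒ (-4, -2) facing west
t=2 straight(3) ⇒ (-7, -2) facing west
nothing shorter than 2 reaches the goal.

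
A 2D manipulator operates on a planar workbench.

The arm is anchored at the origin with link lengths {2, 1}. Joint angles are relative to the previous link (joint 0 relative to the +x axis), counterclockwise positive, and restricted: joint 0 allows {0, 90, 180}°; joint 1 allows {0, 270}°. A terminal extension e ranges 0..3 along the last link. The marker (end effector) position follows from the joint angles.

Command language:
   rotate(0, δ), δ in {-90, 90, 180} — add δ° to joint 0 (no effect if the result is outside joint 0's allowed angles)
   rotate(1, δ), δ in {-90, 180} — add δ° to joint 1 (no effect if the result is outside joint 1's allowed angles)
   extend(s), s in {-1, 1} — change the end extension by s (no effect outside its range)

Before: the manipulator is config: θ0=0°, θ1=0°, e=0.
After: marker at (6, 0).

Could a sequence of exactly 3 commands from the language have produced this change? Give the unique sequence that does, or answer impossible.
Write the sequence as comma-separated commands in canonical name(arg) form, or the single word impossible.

begin: config: θ0=0°, θ1=0°, e=0
1. extend(1) → config: θ0=0°, θ1=0°, e=1
2. extend(1) → config: θ0=0°, θ1=0°, e=2
3. extend(1) → config: θ0=0°, θ1=0°, e=3
no rival 3-sequence matches.

extend(1), extend(1), extend(1)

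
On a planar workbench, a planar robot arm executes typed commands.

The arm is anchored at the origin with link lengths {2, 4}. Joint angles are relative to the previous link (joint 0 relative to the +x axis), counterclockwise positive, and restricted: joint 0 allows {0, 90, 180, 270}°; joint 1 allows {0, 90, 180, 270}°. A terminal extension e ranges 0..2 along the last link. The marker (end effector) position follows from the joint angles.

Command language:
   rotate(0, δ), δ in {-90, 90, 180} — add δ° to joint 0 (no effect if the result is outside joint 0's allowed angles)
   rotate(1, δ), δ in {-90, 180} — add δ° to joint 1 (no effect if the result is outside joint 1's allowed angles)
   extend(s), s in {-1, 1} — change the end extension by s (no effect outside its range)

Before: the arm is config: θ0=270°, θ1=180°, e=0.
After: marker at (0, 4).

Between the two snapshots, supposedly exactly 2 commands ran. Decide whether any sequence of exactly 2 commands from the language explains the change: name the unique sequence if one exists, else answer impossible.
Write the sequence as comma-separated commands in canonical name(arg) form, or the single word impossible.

extend(1), extend(1)

start: config: θ0=270°, θ1=180°, e=0
1. extend(1) → config: θ0=270°, θ1=180°, e=1
2. extend(1) → config: θ0=270°, θ1=180°, e=2
all 49 alternatives checked — unique.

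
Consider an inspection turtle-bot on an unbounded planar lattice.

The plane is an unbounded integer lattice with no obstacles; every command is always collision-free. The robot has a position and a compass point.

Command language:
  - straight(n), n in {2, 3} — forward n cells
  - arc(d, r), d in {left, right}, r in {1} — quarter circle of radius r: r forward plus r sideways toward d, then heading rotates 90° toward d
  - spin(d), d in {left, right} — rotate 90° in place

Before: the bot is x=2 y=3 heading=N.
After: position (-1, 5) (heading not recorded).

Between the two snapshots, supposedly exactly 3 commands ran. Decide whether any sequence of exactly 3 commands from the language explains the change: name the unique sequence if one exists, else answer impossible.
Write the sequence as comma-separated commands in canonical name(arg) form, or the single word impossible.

key: order matters: swapping straight(2) and straight(3) lands elsewhere
t0: x=2 y=3 heading=N
t=1 straight(2) ⇒ x=2 y=5 heading=N
t=2 spin(left) ⇒ x=2 y=5 heading=W
t=3 straight(3) ⇒ x=-1 y=5 heading=W
uniquely the one of 216 3-step routes that fits.

straight(2), spin(left), straight(3)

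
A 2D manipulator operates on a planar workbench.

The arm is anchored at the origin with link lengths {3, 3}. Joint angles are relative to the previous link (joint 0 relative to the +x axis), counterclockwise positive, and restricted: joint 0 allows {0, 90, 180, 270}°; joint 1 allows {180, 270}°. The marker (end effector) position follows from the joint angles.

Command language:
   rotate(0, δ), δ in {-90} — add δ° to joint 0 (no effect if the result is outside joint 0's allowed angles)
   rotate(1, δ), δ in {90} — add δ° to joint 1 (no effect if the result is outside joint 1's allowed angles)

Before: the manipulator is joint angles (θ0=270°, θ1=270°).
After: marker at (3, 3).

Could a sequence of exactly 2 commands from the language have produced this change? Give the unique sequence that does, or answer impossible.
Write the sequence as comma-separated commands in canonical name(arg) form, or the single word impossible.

from: joint angles (θ0=270°, θ1=270°)
[1] after rotate(0, -90): joint angles (θ0=180°, θ1=270°)
[2] after rotate(0, -90): joint angles (θ0=90°, θ1=270°)
uniquely the one of 4 2-step routes that fits.

rotate(0, -90), rotate(0, -90)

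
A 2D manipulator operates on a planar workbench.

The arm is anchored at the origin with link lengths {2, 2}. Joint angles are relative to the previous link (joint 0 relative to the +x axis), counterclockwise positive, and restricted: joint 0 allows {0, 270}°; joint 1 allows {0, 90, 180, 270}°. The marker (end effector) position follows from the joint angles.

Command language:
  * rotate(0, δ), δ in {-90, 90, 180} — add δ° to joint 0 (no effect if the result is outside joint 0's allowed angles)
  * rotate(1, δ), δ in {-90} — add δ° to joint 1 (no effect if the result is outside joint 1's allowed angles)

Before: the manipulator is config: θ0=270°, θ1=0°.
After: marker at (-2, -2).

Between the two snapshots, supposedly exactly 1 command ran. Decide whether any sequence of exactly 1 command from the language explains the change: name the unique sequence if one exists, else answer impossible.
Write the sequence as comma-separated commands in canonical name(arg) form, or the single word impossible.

rotate(1, -90)

begin: config: θ0=270°, θ1=0°
[1] after rotate(1, -90): config: θ0=270°, θ1=270°
no rival 1-sequence matches.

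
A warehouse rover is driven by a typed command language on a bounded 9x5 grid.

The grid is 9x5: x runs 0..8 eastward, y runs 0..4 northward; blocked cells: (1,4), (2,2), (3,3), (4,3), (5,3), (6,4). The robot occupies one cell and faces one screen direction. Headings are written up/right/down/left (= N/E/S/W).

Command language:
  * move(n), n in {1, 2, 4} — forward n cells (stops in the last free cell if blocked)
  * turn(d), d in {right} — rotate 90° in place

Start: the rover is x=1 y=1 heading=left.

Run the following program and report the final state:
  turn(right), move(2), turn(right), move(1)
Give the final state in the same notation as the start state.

x=2 y=3 heading=right

t0: x=1 y=1 heading=left
1. turn(right) → x=1 y=1 heading=up
2. move(2) → x=1 y=3 heading=up
3. turn(right) → x=1 y=3 heading=right
4. move(1) → x=2 y=3 heading=right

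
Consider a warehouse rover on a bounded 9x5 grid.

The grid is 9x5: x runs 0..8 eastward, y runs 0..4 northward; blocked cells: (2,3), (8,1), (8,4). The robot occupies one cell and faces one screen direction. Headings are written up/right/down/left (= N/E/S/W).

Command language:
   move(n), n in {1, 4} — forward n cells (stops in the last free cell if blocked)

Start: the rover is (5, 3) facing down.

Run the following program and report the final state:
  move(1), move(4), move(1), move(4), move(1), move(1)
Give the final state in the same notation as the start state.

(5, 0) facing down

initial: (5, 3) facing down
[1] after move(1): (5, 2) facing down
[2] after move(4): (5, 0) facing down
[3] after move(1): (5, 0) facing down
[4] after move(4): (5, 0) facing down
[5] after move(1): (5, 0) facing down
[6] after move(1): (5, 0) facing down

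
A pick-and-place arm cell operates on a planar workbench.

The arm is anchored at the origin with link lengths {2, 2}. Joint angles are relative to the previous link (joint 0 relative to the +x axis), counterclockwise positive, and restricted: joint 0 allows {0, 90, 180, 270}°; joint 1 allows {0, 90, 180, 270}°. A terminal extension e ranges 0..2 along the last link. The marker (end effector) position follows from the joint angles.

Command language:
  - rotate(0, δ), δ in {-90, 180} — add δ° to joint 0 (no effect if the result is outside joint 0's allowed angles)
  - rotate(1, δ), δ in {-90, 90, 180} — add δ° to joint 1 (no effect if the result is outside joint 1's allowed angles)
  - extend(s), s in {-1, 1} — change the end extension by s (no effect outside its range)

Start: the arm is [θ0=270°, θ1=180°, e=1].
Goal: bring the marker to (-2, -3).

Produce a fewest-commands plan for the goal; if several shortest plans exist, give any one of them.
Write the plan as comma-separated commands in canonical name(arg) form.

start: [θ0=270°, θ1=180°, e=1]
[1] after rotate(0, -90): [θ0=180°, θ1=180°, e=1]
[2] after rotate(1, -90): [θ0=180°, θ1=90°, e=1]
no 1-step plan works, so 2 is optimal.

rotate(0, -90), rotate(1, -90)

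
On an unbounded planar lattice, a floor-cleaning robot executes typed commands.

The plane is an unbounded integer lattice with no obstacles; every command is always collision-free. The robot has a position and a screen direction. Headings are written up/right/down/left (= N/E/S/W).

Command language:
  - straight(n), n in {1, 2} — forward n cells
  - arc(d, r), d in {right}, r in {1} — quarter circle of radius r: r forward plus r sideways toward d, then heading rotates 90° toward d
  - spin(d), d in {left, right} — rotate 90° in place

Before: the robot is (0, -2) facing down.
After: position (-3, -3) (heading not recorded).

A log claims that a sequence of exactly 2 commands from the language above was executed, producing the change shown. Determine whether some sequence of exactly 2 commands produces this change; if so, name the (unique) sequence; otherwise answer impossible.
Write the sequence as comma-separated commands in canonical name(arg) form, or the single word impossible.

arc(right, 1), straight(2)

key: order matters: swapping arc(right, 1) and straight(2) lands elsewhere
t0: (0, -2) facing down
1. arc(right, 1) → (-1, -3) facing left
2. straight(2) → (-3, -3) facing left
all 25 alternatives checked — unique.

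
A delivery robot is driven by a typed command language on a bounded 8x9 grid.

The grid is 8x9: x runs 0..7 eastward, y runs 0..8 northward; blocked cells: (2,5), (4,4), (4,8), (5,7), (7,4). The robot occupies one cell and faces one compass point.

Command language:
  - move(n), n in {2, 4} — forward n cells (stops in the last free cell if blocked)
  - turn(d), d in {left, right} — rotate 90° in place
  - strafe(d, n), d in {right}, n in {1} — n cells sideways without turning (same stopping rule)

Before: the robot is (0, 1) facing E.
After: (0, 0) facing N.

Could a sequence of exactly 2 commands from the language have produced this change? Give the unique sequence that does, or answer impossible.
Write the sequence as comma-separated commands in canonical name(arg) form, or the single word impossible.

strafe(right, 1), turn(left)

key: cell and facing (now N) both changed — the 2 commands mix motion and turning
from: (0, 1) facing E
[1] after strafe(right, 1): (0, 0) facing E
[2] after turn(left): (0, 0) facing N
no other 2-command option fits: unique.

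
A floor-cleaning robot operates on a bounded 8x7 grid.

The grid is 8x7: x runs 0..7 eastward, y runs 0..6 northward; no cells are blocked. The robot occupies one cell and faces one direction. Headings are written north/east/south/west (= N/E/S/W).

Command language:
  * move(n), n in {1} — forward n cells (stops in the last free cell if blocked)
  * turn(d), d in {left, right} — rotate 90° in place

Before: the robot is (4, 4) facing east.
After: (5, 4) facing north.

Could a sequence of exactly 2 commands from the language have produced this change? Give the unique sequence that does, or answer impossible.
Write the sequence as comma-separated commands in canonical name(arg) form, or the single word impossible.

move(1), turn(left)

key: position moved to (5,4) AND the heading swung to N — translation plus rotation needed
begin: (4, 4) facing east
t=1 move(1) ⇒ (5, 4) facing east
t=2 turn(left) ⇒ (5, 4) facing north
uniquely the one of 9 2-step routes that fits.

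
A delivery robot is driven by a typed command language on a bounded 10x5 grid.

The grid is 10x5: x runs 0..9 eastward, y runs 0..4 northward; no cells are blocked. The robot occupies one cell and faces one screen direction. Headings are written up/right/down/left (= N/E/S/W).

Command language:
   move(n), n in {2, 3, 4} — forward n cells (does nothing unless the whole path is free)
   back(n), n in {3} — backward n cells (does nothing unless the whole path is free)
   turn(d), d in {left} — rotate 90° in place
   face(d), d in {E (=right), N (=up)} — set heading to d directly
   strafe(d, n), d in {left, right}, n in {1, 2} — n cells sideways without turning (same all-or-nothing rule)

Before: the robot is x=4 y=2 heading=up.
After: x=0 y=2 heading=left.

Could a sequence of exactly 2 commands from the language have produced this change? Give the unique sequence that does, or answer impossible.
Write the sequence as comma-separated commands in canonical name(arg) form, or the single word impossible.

key: running move(4) before turn(left) would end elsewhere — order is forced
start: x=4 y=2 heading=up
1. turn(left) → x=4 y=2 heading=left
2. move(4) → x=0 y=2 heading=left
no rival 2-sequence matches.

turn(left), move(4)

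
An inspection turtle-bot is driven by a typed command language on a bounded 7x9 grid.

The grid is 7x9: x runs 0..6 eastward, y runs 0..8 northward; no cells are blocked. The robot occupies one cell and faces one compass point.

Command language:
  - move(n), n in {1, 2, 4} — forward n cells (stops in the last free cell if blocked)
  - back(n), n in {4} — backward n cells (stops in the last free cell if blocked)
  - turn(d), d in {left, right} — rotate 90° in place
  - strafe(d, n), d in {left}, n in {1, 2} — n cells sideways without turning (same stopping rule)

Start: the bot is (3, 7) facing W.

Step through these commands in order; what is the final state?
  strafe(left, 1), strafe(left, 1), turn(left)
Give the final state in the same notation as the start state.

(3, 5) facing S

t0: (3, 7) facing W
[1] after strafe(left, 1): (3, 6) facing W
[2] after strafe(left, 1): (3, 5) facing W
[3] after turn(left): (3, 5) facing S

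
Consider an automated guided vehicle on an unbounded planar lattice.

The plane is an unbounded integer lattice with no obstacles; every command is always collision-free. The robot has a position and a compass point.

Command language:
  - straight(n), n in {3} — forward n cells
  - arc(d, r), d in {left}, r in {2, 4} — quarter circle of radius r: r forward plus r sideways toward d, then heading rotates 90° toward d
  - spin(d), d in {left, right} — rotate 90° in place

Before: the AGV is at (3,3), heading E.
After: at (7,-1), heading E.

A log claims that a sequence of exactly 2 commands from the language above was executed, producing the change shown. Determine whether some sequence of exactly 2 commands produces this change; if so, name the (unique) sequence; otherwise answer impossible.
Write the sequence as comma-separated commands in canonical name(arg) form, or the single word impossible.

spin(right), arc(left, 4)

key: order matters: swapping spin(right) and arc(left, 4) lands elsewhere
start: at (3,3), heading E
step 1 (spin(right)): at (3,3), heading S
step 2 (arc(left, 4)): at (7,-1), heading E
no rival 2-sequence matches.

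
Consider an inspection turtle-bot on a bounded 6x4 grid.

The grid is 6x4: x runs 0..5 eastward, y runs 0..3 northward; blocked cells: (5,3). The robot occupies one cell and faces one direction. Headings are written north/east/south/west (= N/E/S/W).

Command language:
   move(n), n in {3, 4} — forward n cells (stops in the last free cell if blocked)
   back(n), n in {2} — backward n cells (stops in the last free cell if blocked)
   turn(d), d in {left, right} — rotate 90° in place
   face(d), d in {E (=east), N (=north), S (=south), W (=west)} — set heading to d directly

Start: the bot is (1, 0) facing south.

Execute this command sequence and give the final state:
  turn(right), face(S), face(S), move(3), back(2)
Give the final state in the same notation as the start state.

(1, 2) facing south

begin: (1, 0) facing south
step 1 (turn(right)): (1, 0) facing west
step 2 (face(S)): (1, 0) facing south
step 3 (face(S)): (1, 0) facing south
step 4 (move(3)): (1, 0) facing south
step 5 (back(2)): (1, 2) facing south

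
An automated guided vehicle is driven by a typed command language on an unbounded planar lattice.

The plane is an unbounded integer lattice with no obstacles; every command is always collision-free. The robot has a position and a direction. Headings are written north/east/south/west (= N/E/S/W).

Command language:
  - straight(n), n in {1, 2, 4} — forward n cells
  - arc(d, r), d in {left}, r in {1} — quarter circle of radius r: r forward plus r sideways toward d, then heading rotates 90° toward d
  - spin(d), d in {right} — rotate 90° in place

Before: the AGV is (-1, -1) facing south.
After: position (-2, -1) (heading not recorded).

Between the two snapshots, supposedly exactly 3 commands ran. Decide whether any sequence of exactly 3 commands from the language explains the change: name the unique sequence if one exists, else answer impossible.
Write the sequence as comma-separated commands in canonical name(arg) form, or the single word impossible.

start: (-1, -1) facing south
[1] after spin(right): (-1, -1) facing west
[2] after straight(1): (-2, -1) facing west
[3] after spin(right): (-2, -1) facing north
no rival 3-sequence matches.

spin(right), straight(1), spin(right)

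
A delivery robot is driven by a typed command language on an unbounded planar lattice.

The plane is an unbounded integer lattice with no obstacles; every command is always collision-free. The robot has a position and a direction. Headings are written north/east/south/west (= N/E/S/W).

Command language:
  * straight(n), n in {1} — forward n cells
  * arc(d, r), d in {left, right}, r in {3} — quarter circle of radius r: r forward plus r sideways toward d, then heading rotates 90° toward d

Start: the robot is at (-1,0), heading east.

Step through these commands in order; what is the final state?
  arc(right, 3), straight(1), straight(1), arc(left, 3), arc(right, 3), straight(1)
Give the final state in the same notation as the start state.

start: at (-1,0), heading east
t=1 arc(right, 3) ⇒ at (2,-3), heading south
t=2 straight(1) ⇒ at (2,-4), heading south
t=3 straight(1) ⇒ at (2,-5), heading south
t=4 arc(left, 3) ⇒ at (5,-8), heading east
t=5 arc(right, 3) ⇒ at (8,-11), heading south
t=6 straight(1) ⇒ at (8,-12), heading south

at (8,-12), heading south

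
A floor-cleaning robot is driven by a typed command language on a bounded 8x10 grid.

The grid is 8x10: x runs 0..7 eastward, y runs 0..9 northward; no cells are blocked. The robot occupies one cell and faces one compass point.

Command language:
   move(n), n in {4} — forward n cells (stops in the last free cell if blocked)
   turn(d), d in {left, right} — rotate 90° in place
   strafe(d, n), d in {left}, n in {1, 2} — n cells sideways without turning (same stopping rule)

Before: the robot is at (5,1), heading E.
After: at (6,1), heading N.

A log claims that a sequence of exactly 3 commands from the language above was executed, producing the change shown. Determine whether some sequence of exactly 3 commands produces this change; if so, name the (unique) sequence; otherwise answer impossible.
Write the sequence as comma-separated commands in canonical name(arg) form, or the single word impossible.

move(4), turn(left), strafe(left, 1)

key: running strafe(left, 1) before move(4) would end elsewhere — order is forced
t0: at (5,1), heading E
1. move(4) → at (7,1), heading E
2. turn(left) → at (7,1), heading N
3. strafe(left, 1) → at (6,1), heading N
no rival 3-sequence matches.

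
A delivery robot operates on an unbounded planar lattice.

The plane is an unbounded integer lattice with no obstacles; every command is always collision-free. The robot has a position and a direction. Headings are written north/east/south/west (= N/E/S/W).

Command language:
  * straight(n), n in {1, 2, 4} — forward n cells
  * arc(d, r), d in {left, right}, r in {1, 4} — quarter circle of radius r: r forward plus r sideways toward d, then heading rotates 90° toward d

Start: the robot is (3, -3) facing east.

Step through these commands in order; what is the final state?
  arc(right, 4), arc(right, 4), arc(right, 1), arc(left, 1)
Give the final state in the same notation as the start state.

from: (3, -3) facing east
step 1 (arc(right, 4)): (7, -7) facing south
step 2 (arc(right, 4)): (3, -11) facing west
step 3 (arc(right, 1)): (2, -10) facing north
step 4 (arc(left, 1)): (1, -9) facing west

(1, -9) facing west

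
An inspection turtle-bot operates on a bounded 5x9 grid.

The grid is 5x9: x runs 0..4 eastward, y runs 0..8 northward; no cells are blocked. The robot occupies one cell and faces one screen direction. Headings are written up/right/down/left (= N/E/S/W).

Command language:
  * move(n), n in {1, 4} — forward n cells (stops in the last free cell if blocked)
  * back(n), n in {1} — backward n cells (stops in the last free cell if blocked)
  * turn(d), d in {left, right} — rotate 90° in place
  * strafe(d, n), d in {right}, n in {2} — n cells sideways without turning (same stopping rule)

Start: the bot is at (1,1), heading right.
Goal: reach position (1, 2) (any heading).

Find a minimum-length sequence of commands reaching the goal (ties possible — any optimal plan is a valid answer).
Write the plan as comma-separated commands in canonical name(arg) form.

turn(right), back(1)

begin: at (1,1), heading right
1. turn(right) → at (1,1), heading down
2. back(1) → at (1,2), heading down
shorter routes all fall short; 2 is best.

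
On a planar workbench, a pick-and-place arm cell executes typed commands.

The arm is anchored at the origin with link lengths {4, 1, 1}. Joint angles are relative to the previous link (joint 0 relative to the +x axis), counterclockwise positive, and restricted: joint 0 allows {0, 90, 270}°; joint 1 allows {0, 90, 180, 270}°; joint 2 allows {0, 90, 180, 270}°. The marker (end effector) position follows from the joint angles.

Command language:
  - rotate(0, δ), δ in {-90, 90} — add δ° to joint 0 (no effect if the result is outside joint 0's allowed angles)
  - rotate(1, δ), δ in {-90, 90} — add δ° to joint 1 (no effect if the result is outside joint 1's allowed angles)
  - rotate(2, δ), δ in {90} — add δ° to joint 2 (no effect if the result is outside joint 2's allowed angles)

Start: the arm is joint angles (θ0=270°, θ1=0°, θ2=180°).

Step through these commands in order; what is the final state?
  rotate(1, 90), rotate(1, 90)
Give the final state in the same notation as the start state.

t0: joint angles (θ0=270°, θ1=0°, θ2=180°)
[1] after rotate(1, 90): joint angles (θ0=270°, θ1=90°, θ2=180°)
[2] after rotate(1, 90): joint angles (θ0=270°, θ1=180°, θ2=180°)

joint angles (θ0=270°, θ1=180°, θ2=180°)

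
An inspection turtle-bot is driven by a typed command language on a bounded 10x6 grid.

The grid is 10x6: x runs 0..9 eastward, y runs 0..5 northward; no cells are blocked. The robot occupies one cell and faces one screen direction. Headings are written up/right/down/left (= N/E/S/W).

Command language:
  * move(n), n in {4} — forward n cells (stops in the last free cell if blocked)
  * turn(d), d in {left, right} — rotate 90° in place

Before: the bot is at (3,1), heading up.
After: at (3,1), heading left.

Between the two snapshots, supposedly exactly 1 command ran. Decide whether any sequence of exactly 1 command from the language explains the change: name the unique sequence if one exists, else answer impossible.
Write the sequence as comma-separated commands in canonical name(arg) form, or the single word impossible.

turn(left)

key: parked at (3,1) the whole time — nothing moves the robot
from: at (3,1), heading up
[1] after turn(left): at (3,1), heading left
no rival 1-sequence matches.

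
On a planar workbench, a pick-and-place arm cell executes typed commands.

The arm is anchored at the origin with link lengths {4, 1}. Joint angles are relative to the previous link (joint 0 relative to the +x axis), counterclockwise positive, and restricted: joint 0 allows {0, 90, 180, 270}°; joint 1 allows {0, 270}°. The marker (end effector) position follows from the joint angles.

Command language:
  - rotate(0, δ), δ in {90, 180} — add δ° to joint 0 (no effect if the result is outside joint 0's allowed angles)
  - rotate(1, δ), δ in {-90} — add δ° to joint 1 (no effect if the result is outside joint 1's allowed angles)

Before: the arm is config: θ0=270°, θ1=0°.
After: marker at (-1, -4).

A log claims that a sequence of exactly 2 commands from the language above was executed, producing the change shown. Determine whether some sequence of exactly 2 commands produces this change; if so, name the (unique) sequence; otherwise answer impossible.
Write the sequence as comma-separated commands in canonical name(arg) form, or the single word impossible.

t0: config: θ0=270°, θ1=0°
t=1 rotate(1, -90) ⇒ config: θ0=270°, θ1=270°
t=2 rotate(1, -90) ⇒ config: θ0=270°, θ1=270°
no rival 2-sequence matches.

rotate(1, -90), rotate(1, -90)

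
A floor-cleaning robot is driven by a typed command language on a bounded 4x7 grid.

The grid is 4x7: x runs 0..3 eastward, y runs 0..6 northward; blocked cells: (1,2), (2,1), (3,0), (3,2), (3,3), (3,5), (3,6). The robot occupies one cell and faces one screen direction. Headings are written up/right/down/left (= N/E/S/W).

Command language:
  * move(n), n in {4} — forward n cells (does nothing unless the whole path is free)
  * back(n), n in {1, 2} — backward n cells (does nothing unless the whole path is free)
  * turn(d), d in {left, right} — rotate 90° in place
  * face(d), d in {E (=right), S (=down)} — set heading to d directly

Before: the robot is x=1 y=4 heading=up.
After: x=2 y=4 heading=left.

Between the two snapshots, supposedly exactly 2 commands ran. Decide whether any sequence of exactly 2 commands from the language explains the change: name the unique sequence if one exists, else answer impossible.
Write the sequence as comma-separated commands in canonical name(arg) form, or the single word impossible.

key: position moved to (2,4) AND the heading swung to W — translation plus rotation needed
from: x=1 y=4 heading=up
t=1 turn(left) ⇒ x=1 y=4 heading=left
t=2 back(1) ⇒ x=2 y=4 heading=left
all 49 alternatives checked — unique.

turn(left), back(1)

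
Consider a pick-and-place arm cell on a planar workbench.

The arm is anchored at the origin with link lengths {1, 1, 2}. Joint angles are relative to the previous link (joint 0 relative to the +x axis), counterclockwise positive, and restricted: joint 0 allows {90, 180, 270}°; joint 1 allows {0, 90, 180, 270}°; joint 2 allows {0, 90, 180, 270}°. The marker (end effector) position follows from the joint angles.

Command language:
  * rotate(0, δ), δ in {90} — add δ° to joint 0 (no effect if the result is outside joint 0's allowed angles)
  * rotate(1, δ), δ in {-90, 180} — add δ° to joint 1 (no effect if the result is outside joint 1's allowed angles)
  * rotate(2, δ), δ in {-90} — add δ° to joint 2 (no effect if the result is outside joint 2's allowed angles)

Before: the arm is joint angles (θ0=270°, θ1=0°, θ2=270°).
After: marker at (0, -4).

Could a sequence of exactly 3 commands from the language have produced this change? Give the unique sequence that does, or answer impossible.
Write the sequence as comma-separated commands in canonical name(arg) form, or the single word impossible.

rotate(2, -90), rotate(2, -90), rotate(2, -90)

from: joint angles (θ0=270°, θ1=0°, θ2=270°)
step 1 (rotate(2, -90)): joint angles (θ0=270°, θ1=0°, θ2=180°)
step 2 (rotate(2, -90)): joint angles (θ0=270°, θ1=0°, θ2=90°)
step 3 (rotate(2, -90)): joint angles (θ0=270°, θ1=0°, θ2=0°)
no other 3-command option fits: unique.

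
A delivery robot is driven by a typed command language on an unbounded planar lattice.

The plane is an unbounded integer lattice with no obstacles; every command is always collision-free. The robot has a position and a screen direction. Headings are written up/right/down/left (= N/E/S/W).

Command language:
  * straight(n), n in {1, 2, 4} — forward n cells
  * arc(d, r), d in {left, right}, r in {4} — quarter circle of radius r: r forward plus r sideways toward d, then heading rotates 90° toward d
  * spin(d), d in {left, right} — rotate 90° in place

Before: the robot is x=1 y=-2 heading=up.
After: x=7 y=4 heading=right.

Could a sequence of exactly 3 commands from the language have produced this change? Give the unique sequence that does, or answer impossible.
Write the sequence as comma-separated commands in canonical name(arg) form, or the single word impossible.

key: position moved to (7,4) AND the heading swung to E — translation plus rotation needed
initial: x=1 y=-2 heading=up
1. straight(2) → x=1 y=0 heading=up
2. arc(right, 4) → x=5 y=4 heading=right
3. straight(2) → x=7 y=4 heading=right
no other 3-command option fits: unique.

straight(2), arc(right, 4), straight(2)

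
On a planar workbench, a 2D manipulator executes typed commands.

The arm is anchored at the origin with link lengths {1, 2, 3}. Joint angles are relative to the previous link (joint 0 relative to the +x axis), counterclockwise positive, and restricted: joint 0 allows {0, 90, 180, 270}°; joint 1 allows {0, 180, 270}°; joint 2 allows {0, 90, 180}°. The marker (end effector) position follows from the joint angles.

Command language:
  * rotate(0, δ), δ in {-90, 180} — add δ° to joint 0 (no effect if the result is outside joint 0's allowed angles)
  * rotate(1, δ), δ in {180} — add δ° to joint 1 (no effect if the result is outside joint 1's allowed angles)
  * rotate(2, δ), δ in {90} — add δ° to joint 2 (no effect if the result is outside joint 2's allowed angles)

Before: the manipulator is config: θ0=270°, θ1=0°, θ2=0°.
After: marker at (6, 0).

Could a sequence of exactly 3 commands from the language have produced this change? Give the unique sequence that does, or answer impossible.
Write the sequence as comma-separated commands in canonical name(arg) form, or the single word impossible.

rotate(0, -90), rotate(0, -90), rotate(0, -90)

begin: config: θ0=270°, θ1=0°, θ2=0°
step 1 (rotate(0, -90)): config: θ0=180°, θ1=0°, θ2=0°
step 2 (rotate(0, -90)): config: θ0=90°, θ1=0°, θ2=0°
step 3 (rotate(0, -90)): config: θ0=0°, θ1=0°, θ2=0°
uniquely the one of 64 3-step routes that fits.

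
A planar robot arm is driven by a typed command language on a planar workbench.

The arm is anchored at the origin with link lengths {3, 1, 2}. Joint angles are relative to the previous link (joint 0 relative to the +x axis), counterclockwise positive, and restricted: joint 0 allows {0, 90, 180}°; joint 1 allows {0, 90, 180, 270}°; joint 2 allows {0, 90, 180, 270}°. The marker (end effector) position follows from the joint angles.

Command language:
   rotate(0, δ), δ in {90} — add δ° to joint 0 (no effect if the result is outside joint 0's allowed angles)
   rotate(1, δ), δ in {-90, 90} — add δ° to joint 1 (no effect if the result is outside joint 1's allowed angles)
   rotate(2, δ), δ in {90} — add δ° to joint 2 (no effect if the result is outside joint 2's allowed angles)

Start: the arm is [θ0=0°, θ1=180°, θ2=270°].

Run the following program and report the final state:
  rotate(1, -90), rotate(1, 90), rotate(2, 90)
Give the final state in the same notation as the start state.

[θ0=0°, θ1=180°, θ2=0°]

from: [θ0=0°, θ1=180°, θ2=270°]
[1] after rotate(1, -90): [θ0=0°, θ1=90°, θ2=270°]
[2] after rotate(1, 90): [θ0=0°, θ1=180°, θ2=270°]
[3] after rotate(2, 90): [θ0=0°, θ1=180°, θ2=0°]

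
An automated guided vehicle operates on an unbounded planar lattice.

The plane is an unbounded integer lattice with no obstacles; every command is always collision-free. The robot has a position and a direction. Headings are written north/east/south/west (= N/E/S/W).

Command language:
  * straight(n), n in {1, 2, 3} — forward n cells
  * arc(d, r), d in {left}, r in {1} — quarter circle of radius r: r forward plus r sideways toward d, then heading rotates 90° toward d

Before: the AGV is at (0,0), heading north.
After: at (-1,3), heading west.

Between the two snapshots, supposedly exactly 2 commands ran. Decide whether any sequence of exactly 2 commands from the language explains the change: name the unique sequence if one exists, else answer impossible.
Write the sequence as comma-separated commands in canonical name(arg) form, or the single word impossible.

straight(2), arc(left, 1)

key: cell and facing (now W) both changed — the 2 commands mix motion and turning
from: at (0,0), heading north
t=1 straight(2) ⇒ at (0,2), heading north
t=2 arc(left, 1) ⇒ at (-1,3), heading west
uniquely the one of 16 2-step routes that fits.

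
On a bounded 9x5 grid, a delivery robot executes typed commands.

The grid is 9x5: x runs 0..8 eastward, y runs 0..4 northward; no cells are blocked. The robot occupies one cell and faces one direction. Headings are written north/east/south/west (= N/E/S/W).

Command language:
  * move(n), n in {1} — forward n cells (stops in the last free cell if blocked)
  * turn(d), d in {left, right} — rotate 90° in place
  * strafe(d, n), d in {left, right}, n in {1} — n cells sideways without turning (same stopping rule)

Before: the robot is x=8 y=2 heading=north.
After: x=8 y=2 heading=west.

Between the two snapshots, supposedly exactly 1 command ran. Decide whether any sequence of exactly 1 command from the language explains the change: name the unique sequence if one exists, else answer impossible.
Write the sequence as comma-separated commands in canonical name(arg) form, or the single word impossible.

turn(left)

key: parked at (8,2) the whole time — nothing moves the robot
begin: x=8 y=2 heading=north
t=1 turn(left) ⇒ x=8 y=2 heading=west
no other 1-command option fits: unique.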